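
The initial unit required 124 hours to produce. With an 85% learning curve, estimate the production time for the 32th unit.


Formula: T_n = T_1 * (learning_rate)^(log2(n)) where learning_rate = rate/100
Doublings = log2(32) = 5
T_n = 124 * 0.85^5
T_n = 124 * 0.4437 = 55.0 hours

55.0 hours


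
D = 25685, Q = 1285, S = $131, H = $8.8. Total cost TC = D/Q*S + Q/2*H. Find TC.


TC = 25685/1285 * 131 + 1285/2 * 8.8

$8272.47


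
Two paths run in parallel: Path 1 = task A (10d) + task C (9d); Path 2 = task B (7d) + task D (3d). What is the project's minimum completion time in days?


Path 1 = 10 + 9 = 19 days
Path 2 = 7 + 3 = 10 days
Duration = max(19, 10) = 19 days

19 days


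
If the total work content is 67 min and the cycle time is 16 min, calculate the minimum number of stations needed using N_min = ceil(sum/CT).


Formula: N_min = ceil(Sum of Task Times / Cycle Time)
N_min = ceil(67 min / 16 min) = ceil(4.1875)
N_min = 5 stations

5


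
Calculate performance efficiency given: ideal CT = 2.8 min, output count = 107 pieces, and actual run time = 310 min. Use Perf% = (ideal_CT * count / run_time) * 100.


Formula: Performance = (Ideal CT * Total Count) / Run Time * 100
Ideal output time = 2.8 * 107 = 299.6 min
Performance = 299.6 / 310 * 100 = 96.6%

96.6%


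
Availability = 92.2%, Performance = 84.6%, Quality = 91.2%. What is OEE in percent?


Formula: OEE = Availability * Performance * Quality / 10000
A * P = 92.2% * 84.6% / 100 = 78.0%
OEE = 78.0% * 91.2% / 100 = 71.1%

71.1%


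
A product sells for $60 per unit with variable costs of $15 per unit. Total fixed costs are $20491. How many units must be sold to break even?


Formula: BEQ = Fixed Costs / (Price - Variable Cost)
Contribution margin = $60 - $15 = $45/unit
BEQ = ceil($20491 / $45/unit) = ceil(455.36) = 456 units

456 units


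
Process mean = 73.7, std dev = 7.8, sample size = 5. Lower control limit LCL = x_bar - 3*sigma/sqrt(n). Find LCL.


LCL = 73.7 - 3 * 7.8 / sqrt(5)

63.24


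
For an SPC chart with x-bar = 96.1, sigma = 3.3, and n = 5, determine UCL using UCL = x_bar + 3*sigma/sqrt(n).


UCL = 96.1 + 3 * 3.3 / sqrt(5)

100.53


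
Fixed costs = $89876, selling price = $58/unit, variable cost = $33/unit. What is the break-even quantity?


Formula: BEQ = Fixed Costs / (Price - Variable Cost)
Contribution margin = $58 - $33 = $25/unit
BEQ = ceil($89876 / $25/unit) = ceil(3595.04) = 3596 units

3596 units


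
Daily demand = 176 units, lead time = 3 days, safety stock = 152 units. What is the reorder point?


Formula: ROP = (Daily Demand * Lead Time) + Safety Stock
Demand during lead time = 176 * 3 = 528 units
ROP = 528 + 152 = 680 units

680 units


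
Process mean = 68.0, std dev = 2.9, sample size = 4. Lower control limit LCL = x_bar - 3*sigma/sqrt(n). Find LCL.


LCL = 68.0 - 3 * 2.9 / sqrt(4)

63.65


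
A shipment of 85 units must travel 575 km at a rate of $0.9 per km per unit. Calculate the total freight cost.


TC = dist * cost * units = 575 * 0.9 * 85 = $43987.50

$43987.50


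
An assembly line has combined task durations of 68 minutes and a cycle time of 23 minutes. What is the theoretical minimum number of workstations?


Formula: N_min = ceil(Sum of Task Times / Cycle Time)
N_min = ceil(68 min / 23 min) = ceil(2.9565)
N_min = 3 stations

3


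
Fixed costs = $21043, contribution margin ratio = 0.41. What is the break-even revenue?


Formula: BER = Fixed Costs / Contribution Margin Ratio
BER = $21043 / 0.41
BER = $51324.39 (to the nearest cent)

$51324.39


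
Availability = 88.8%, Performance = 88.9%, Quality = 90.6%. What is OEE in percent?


Formula: OEE = Availability * Performance * Quality / 10000
A * P = 88.8% * 88.9% / 100 = 78.94%
OEE = 78.94% * 90.6% / 100 = 71.5%

71.5%


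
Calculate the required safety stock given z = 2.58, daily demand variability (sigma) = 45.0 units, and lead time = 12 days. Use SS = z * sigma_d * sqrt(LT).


Formula: SS = z * sigma_d * sqrt(LT)
sqrt(LT) = sqrt(12) = 3.4641
SS = 2.58 * 45.0 * 3.4641
SS = 402.2 units

402.2 units


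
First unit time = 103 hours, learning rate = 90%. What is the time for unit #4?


Formula: T_n = T_1 * (learning_rate)^(log2(n)) where learning_rate = rate/100
Doublings = log2(4) = 2
T_n = 103 * 0.9^2
T_n = 103 * 0.81 = 83.4 hours

83.4 hours


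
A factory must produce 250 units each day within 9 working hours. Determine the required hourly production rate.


Formula: Production Rate = Daily Demand / Available Hours
Rate = 250 units/day / 9 hours/day
Rate = 27.8 units/hour

27.8 units/hour


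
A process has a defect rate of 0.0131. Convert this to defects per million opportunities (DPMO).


DPMO = defect_rate * 1000000 = 0.0131 * 1000000

13100


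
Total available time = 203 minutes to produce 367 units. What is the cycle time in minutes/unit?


Formula: CT = Available Time / Number of Units
CT = 203 min / 367 units
CT = 0.55 min/unit

0.55 min/unit


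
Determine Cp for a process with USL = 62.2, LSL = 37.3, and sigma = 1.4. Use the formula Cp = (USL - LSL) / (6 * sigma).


Cp = (62.2 - 37.3) / (6 * 1.4)

2.96


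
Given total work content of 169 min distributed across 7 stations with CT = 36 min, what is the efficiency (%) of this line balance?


Formula: Efficiency = Sum of Task Times / (N_stations * CT) * 100
Total station capacity = 7 stations * 36 min = 252 min
Efficiency = 169 / 252 * 100 = 67.1%

67.1%


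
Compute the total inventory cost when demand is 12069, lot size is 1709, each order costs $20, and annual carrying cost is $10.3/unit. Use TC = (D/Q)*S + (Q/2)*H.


TC = 12069/1709 * 20 + 1709/2 * 10.3

$8942.59


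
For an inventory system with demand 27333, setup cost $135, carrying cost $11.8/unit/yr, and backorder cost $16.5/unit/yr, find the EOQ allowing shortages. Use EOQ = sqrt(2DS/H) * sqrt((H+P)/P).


Formula: EOQ* = sqrt(2DS/H) * sqrt((H+P)/P)
Base EOQ = sqrt(2*27333*135/11.8) = 790.83 units
Correction = sqrt((11.8+16.5)/16.5) = 1.30964
EOQ* = 790.83 * 1.30964 = 1035.7 units

1035.7 units


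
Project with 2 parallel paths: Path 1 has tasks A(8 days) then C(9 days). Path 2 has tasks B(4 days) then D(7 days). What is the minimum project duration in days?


Path 1 = 8 + 9 = 17 days
Path 2 = 4 + 7 = 11 days
Duration = max(17, 11) = 17 days

17 days


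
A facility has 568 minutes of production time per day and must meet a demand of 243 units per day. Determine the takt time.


Formula: Takt Time = Available Production Time / Customer Demand
Takt = 568 min/day / 243 units/day
Takt = 2.34 min/unit

2.34 min/unit


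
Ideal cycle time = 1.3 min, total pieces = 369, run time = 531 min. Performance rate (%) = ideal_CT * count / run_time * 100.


Formula: Performance = (Ideal CT * Total Count) / Run Time * 100
Ideal output time = 1.3 * 369 = 479.7 min
Performance = 479.7 / 531 * 100 = 90.3%

90.3%


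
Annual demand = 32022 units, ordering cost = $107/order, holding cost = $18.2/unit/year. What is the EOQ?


Formula: EOQ = sqrt(2 * D * S / H)
Numerator: 2 * 32022 * 107 = 6852708
2DS/H = 6852708 / 18.2 = 376522.4
EOQ = sqrt(376522.4) = 613.6 units

613.6 units


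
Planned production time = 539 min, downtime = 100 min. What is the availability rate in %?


Formula: Availability = (Planned Time - Downtime) / Planned Time * 100
Uptime = 539 - 100 = 439 min
Availability = 439 / 539 * 100 = 81.4%

81.4%


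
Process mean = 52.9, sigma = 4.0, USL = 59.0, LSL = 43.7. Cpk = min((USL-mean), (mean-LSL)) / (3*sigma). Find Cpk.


Cpu = (59.0 - 52.9) / (3 * 4.0) = 0.51
Cpl = (52.9 - 43.7) / (3 * 4.0) = 0.77
Cpk = min(0.51, 0.77) = 0.51

0.51


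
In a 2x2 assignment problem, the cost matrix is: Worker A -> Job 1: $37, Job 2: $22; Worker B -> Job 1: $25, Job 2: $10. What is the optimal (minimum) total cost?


Option 1: A->1 + B->2 = $37 + $10 = $47
Option 2: A->2 + B->1 = $22 + $25 = $47
Min cost = min($47, $47) = $47

$47


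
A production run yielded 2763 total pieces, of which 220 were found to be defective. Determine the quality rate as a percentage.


Formula: Quality Rate = Good Pieces / Total Pieces * 100
Good pieces = 2763 - 220 = 2543
QR = 2543 / 2763 * 100 = 92.0%

92.0%


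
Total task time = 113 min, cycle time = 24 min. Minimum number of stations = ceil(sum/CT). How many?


Formula: N_min = ceil(Sum of Task Times / Cycle Time)
N_min = ceil(113 min / 24 min) = ceil(4.7083)
N_min = 5 stations

5


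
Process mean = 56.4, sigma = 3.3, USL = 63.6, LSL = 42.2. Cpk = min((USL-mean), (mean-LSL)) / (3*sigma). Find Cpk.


Cpu = (63.6 - 56.4) / (3 * 3.3) = 0.73
Cpl = (56.4 - 42.2) / (3 * 3.3) = 1.43
Cpk = min(0.73, 1.43) = 0.73

0.73


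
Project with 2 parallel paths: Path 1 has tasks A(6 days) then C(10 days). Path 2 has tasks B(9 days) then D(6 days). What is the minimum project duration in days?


Path 1 = 6 + 10 = 16 days
Path 2 = 9 + 6 = 15 days
Duration = max(16, 15) = 16 days

16 days


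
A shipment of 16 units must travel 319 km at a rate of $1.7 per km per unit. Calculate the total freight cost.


TC = dist * cost * units = 319 * 1.7 * 16 = $8676.80

$8676.80


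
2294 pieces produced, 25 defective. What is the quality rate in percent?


Formula: Quality Rate = Good Pieces / Total Pieces * 100
Good pieces = 2294 - 25 = 2269
QR = 2269 / 2294 * 100 = 98.9%

98.9%


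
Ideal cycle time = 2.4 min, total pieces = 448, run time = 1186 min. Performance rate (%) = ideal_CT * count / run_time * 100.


Formula: Performance = (Ideal CT * Total Count) / Run Time * 100
Ideal output time = 2.4 * 448 = 1075.2 min
Performance = 1075.2 / 1186 * 100 = 90.7%

90.7%


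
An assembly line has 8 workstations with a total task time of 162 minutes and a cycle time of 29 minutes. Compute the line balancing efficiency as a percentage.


Formula: Efficiency = Sum of Task Times / (N_stations * CT) * 100
Total station capacity = 8 stations * 29 min = 232 min
Efficiency = 162 / 232 * 100 = 69.8%

69.8%


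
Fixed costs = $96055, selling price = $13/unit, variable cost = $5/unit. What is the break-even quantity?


Formula: BEQ = Fixed Costs / (Price - Variable Cost)
Contribution margin = $13 - $5 = $8/unit
BEQ = ceil($96055 / $8/unit) = ceil(12006.88) = 12007 units

12007 units


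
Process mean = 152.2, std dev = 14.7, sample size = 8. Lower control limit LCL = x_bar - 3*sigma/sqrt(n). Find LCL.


LCL = 152.2 - 3 * 14.7 / sqrt(8)

136.61


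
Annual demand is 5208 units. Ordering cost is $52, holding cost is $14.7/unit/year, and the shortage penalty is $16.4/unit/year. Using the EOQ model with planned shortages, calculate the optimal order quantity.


Formula: EOQ* = sqrt(2DS/H) * sqrt((H+P)/P)
Base EOQ = sqrt(2*5208*52/14.7) = 191.95 units
Correction = sqrt((14.7+16.4)/16.4) = 1.37708
EOQ* = 191.95 * 1.37708 = 264.3 units

264.3 units


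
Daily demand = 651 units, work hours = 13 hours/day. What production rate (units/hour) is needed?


Formula: Production Rate = Daily Demand / Available Hours
Rate = 651 units/day / 13 hours/day
Rate = 50.1 units/hour

50.1 units/hour


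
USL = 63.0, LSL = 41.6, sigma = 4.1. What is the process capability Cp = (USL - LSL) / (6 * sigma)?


Cp = (63.0 - 41.6) / (6 * 4.1)

0.87


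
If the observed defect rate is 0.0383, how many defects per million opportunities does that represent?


DPMO = defect_rate * 1000000 = 0.0383 * 1000000

38300


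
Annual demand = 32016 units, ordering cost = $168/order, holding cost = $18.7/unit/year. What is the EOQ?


Formula: EOQ = sqrt(2 * D * S / H)
Numerator: 2 * 32016 * 168 = 10757376
2DS/H = 10757376 / 18.7 = 575260.7
EOQ = sqrt(575260.7) = 758.5 units

758.5 units


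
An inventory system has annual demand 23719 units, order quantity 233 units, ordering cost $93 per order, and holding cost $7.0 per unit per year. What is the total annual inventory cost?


TC = 23719/233 * 93 + 233/2 * 7.0

$10282.74


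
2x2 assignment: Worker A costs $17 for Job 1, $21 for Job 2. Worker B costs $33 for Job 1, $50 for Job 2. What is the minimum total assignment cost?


Option 1: A->1 + B->2 = $17 + $50 = $67
Option 2: A->2 + B->1 = $21 + $33 = $54
Min cost = min($67, $54) = $54

$54


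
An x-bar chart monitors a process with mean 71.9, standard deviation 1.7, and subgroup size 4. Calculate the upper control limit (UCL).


UCL = 71.9 + 3 * 1.7 / sqrt(4)

74.45


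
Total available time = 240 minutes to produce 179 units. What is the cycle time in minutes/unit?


Formula: CT = Available Time / Number of Units
CT = 240 min / 179 units
CT = 1.34 min/unit

1.34 min/unit


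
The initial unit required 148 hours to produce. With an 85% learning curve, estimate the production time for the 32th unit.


Formula: T_n = T_1 * (learning_rate)^(log2(n)) where learning_rate = rate/100
Doublings = log2(32) = 5
T_n = 148 * 0.85^5
T_n = 148 * 0.4437 = 65.7 hours

65.7 hours


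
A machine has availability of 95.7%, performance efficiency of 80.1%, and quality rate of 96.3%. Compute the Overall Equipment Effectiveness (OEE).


Formula: OEE = Availability * Performance * Quality / 10000
A * P = 95.7% * 80.1% / 100 = 76.66%
OEE = 76.66% * 96.3% / 100 = 73.8%

73.8%


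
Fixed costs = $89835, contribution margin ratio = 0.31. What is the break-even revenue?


Formula: BER = Fixed Costs / Contribution Margin Ratio
BER = $89835 / 0.31
BER = $289790.32 (to the nearest cent)

$289790.32


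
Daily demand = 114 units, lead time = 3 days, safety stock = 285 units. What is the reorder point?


Formula: ROP = (Daily Demand * Lead Time) + Safety Stock
Demand during lead time = 114 * 3 = 342 units
ROP = 342 + 285 = 627 units

627 units


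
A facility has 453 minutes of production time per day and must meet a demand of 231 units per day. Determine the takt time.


Formula: Takt Time = Available Production Time / Customer Demand
Takt = 453 min/day / 231 units/day
Takt = 1.96 min/unit

1.96 min/unit


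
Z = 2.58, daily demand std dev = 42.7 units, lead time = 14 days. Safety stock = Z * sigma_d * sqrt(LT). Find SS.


Formula: SS = z * sigma_d * sqrt(LT)
sqrt(LT) = sqrt(14) = 3.7417
SS = 2.58 * 42.7 * 3.7417
SS = 412.2 units

412.2 units


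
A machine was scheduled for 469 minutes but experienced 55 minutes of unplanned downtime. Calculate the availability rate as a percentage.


Formula: Availability = (Planned Time - Downtime) / Planned Time * 100
Uptime = 469 - 55 = 414 min
Availability = 414 / 469 * 100 = 88.3%

88.3%


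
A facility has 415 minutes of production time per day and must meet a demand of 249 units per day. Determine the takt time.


Formula: Takt Time = Available Production Time / Customer Demand
Takt = 415 min/day / 249 units/day
Takt = 1.67 min/unit

1.67 min/unit


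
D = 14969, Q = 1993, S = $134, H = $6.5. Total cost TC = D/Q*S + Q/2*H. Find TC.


TC = 14969/1993 * 134 + 1993/2 * 6.5

$7483.70


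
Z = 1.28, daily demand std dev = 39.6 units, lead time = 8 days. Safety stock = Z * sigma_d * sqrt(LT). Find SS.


Formula: SS = z * sigma_d * sqrt(LT)
sqrt(LT) = sqrt(8) = 2.8284
SS = 1.28 * 39.6 * 2.8284
SS = 143.4 units

143.4 units


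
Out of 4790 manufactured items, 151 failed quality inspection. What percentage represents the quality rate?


Formula: Quality Rate = Good Pieces / Total Pieces * 100
Good pieces = 4790 - 151 = 4639
QR = 4639 / 4790 * 100 = 96.8%

96.8%


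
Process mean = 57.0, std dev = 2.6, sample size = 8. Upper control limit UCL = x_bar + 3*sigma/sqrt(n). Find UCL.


UCL = 57.0 + 3 * 2.6 / sqrt(8)

59.76


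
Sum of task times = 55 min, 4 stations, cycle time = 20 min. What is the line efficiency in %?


Formula: Efficiency = Sum of Task Times / (N_stations * CT) * 100
Total station capacity = 4 stations * 20 min = 80 min
Efficiency = 55 / 80 * 100 = 68.8%

68.8%


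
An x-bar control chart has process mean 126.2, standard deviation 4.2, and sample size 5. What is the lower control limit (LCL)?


LCL = 126.2 - 3 * 4.2 / sqrt(5)

120.57


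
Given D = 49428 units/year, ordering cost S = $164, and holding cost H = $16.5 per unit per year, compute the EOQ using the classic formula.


Formula: EOQ = sqrt(2 * D * S / H)
Numerator: 2 * 49428 * 164 = 16212384
2DS/H = 16212384 / 16.5 = 982568.7
EOQ = sqrt(982568.7) = 991.2 units

991.2 units


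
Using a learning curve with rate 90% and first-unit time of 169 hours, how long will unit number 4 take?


Formula: T_n = T_1 * (learning_rate)^(log2(n)) where learning_rate = rate/100
Doublings = log2(4) = 2
T_n = 169 * 0.9^2
T_n = 169 * 0.81 = 136.9 hours

136.9 hours


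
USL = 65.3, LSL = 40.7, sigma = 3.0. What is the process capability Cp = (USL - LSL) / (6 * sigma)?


Cp = (65.3 - 40.7) / (6 * 3.0)

1.37


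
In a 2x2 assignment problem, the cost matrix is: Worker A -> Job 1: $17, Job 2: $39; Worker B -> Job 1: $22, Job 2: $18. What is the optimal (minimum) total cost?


Option 1: A->1 + B->2 = $17 + $18 = $35
Option 2: A->2 + B->1 = $39 + $22 = $61
Min cost = min($35, $61) = $35

$35


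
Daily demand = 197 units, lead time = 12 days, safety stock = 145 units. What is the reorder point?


Formula: ROP = (Daily Demand * Lead Time) + Safety Stock
Demand during lead time = 197 * 12 = 2364 units
ROP = 2364 + 145 = 2509 units

2509 units


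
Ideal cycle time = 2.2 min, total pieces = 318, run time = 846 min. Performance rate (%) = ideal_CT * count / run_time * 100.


Formula: Performance = (Ideal CT * Total Count) / Run Time * 100
Ideal output time = 2.2 * 318 = 699.6 min
Performance = 699.6 / 846 * 100 = 82.7%

82.7%


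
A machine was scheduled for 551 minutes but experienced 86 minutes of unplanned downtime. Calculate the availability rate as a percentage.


Formula: Availability = (Planned Time - Downtime) / Planned Time * 100
Uptime = 551 - 86 = 465 min
Availability = 465 / 551 * 100 = 84.4%

84.4%


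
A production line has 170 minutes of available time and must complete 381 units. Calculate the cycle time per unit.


Formula: CT = Available Time / Number of Units
CT = 170 min / 381 units
CT = 0.45 min/unit

0.45 min/unit


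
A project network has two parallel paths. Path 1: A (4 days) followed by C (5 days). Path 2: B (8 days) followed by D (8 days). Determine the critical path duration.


Path 1 = 4 + 5 = 9 days
Path 2 = 8 + 8 = 16 days
Duration = max(9, 16) = 16 days

16 days


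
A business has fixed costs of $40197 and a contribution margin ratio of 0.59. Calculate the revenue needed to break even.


Formula: BER = Fixed Costs / Contribution Margin Ratio
BER = $40197 / 0.59
BER = $68130.51 (to the nearest cent)

$68130.51


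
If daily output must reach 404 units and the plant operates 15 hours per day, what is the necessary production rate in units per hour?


Formula: Production Rate = Daily Demand / Available Hours
Rate = 404 units/day / 15 hours/day
Rate = 26.9 units/hour

26.9 units/hour


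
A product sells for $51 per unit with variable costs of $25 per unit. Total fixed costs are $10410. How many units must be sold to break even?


Formula: BEQ = Fixed Costs / (Price - Variable Cost)
Contribution margin = $51 - $25 = $26/unit
BEQ = ceil($10410 / $26/unit) = ceil(400.38) = 401 units

401 units


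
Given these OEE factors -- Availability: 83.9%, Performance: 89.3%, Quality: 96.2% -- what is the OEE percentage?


Formula: OEE = Availability * Performance * Quality / 10000
A * P = 83.9% * 89.3% / 100 = 74.92%
OEE = 74.92% * 96.2% / 100 = 72.1%

72.1%


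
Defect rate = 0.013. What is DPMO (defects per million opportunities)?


DPMO = defect_rate * 1000000 = 0.013 * 1000000

13000


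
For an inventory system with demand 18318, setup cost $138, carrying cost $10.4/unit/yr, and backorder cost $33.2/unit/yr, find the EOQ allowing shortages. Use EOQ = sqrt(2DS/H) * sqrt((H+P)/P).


Formula: EOQ* = sqrt(2DS/H) * sqrt((H+P)/P)
Base EOQ = sqrt(2*18318*138/10.4) = 697.23 units
Correction = sqrt((10.4+33.2)/33.2) = 1.14597
EOQ* = 697.23 * 1.14597 = 799.0 units

799.0 units


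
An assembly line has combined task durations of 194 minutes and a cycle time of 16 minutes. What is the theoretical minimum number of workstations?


Formula: N_min = ceil(Sum of Task Times / Cycle Time)
N_min = ceil(194 min / 16 min) = ceil(12.125)
N_min = 13 stations

13


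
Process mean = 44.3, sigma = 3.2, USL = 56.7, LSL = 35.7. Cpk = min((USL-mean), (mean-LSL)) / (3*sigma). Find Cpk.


Cpu = (56.7 - 44.3) / (3 * 3.2) = 1.29
Cpl = (44.3 - 35.7) / (3 * 3.2) = 0.9
Cpk = min(1.29, 0.9) = 0.9

0.9


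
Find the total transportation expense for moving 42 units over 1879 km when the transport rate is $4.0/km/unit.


TC = dist * cost * units = 1879 * 4.0 * 42 = $315672.00

$315672.00


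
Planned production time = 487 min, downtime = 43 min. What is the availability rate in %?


Formula: Availability = (Planned Time - Downtime) / Planned Time * 100
Uptime = 487 - 43 = 444 min
Availability = 444 / 487 * 100 = 91.2%

91.2%


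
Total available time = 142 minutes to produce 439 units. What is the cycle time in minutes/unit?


Formula: CT = Available Time / Number of Units
CT = 142 min / 439 units
CT = 0.32 min/unit

0.32 min/unit


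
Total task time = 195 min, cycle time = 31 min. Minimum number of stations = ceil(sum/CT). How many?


Formula: N_min = ceil(Sum of Task Times / Cycle Time)
N_min = ceil(195 min / 31 min) = ceil(6.2903)
N_min = 7 stations

7


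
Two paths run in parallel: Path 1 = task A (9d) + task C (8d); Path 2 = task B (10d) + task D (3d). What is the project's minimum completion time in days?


Path 1 = 9 + 8 = 17 days
Path 2 = 10 + 3 = 13 days
Duration = max(17, 13) = 17 days

17 days


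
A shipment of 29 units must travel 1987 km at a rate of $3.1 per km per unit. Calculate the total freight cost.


TC = dist * cost * units = 1987 * 3.1 * 29 = $178631.30

$178631.30


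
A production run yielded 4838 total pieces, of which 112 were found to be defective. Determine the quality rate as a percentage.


Formula: Quality Rate = Good Pieces / Total Pieces * 100
Good pieces = 4838 - 112 = 4726
QR = 4726 / 4838 * 100 = 97.7%

97.7%


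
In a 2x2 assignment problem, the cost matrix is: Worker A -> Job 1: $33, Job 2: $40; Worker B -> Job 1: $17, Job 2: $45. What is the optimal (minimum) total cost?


Option 1: A->1 + B->2 = $33 + $45 = $78
Option 2: A->2 + B->1 = $40 + $17 = $57
Min cost = min($78, $57) = $57

$57


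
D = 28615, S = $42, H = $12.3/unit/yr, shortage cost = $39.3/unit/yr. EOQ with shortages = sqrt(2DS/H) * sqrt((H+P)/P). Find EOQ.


Formula: EOQ* = sqrt(2DS/H) * sqrt((H+P)/P)
Base EOQ = sqrt(2*28615*42/12.3) = 442.06 units
Correction = sqrt((12.3+39.3)/39.3) = 1.14585
EOQ* = 442.06 * 1.14585 = 506.5 units

506.5 units


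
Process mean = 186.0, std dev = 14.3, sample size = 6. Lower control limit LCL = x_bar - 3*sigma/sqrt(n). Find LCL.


LCL = 186.0 - 3 * 14.3 / sqrt(6)

168.49


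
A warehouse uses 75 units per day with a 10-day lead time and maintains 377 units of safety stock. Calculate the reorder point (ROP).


Formula: ROP = (Daily Demand * Lead Time) + Safety Stock
Demand during lead time = 75 * 10 = 750 units
ROP = 750 + 377 = 1127 units

1127 units


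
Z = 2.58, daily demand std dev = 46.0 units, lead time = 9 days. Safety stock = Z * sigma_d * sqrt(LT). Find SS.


Formula: SS = z * sigma_d * sqrt(LT)
sqrt(LT) = sqrt(9) = 3.0
SS = 2.58 * 46.0 * 3.0
SS = 356.0 units

356.0 units


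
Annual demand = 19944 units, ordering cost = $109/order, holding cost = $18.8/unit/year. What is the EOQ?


Formula: EOQ = sqrt(2 * D * S / H)
Numerator: 2 * 19944 * 109 = 4347792
2DS/H = 4347792 / 18.8 = 231265.5
EOQ = sqrt(231265.5) = 480.9 units

480.9 units


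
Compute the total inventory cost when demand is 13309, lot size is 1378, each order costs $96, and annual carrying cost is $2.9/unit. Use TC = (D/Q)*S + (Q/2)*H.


TC = 13309/1378 * 96 + 1378/2 * 2.9

$2925.29


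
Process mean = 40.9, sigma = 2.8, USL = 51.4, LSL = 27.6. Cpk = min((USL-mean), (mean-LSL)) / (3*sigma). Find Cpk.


Cpu = (51.4 - 40.9) / (3 * 2.8) = 1.25
Cpl = (40.9 - 27.6) / (3 * 2.8) = 1.58
Cpk = min(1.25, 1.58) = 1.25

1.25


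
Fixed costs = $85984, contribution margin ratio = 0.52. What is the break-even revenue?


Formula: BER = Fixed Costs / Contribution Margin Ratio
BER = $85984 / 0.52
BER = $165353.85 (to the nearest cent)

$165353.85


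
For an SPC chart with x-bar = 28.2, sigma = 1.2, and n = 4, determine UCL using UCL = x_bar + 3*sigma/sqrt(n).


UCL = 28.2 + 3 * 1.2 / sqrt(4)

30.0


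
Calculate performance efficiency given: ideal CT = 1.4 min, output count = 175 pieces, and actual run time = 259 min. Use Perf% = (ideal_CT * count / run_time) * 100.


Formula: Performance = (Ideal CT * Total Count) / Run Time * 100
Ideal output time = 1.4 * 175 = 245.0 min
Performance = 245.0 / 259 * 100 = 94.6%

94.6%


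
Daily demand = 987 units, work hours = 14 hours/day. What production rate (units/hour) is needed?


Formula: Production Rate = Daily Demand / Available Hours
Rate = 987 units/day / 14 hours/day
Rate = 70.5 units/hour

70.5 units/hour


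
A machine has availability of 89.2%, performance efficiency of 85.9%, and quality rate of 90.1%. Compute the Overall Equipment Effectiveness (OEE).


Formula: OEE = Availability * Performance * Quality / 10000
A * P = 89.2% * 85.9% / 100 = 76.62%
OEE = 76.62% * 90.1% / 100 = 69.0%

69.0%


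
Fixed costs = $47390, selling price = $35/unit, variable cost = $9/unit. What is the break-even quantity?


Formula: BEQ = Fixed Costs / (Price - Variable Cost)
Contribution margin = $35 - $9 = $26/unit
BEQ = ceil($47390 / $26/unit) = ceil(1822.69) = 1823 units

1823 units


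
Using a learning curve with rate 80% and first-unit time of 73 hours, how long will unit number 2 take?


Formula: T_n = T_1 * (learning_rate)^(log2(n)) where learning_rate = rate/100
Doublings = log2(2) = 1
T_n = 73 * 0.8^1
T_n = 73 * 0.8 = 58.4 hours

58.4 hours


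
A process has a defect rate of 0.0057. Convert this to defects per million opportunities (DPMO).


DPMO = defect_rate * 1000000 = 0.0057 * 1000000

5700


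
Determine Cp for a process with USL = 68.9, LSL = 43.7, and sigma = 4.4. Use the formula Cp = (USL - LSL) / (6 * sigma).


Cp = (68.9 - 43.7) / (6 * 4.4)

0.95


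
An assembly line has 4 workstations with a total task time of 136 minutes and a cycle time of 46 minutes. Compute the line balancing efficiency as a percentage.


Formula: Efficiency = Sum of Task Times / (N_stations * CT) * 100
Total station capacity = 4 stations * 46 min = 184 min
Efficiency = 136 / 184 * 100 = 73.9%

73.9%


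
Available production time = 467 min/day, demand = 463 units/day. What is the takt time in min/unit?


Formula: Takt Time = Available Production Time / Customer Demand
Takt = 467 min/day / 463 units/day
Takt = 1.01 min/unit

1.01 min/unit


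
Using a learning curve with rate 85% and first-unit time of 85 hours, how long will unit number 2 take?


Formula: T_n = T_1 * (learning_rate)^(log2(n)) where learning_rate = rate/100
Doublings = log2(2) = 1
T_n = 85 * 0.85^1
T_n = 85 * 0.85 = 72.3 hours

72.3 hours


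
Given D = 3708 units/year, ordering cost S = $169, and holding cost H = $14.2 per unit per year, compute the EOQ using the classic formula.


Formula: EOQ = sqrt(2 * D * S / H)
Numerator: 2 * 3708 * 169 = 1253304
2DS/H = 1253304 / 14.2 = 88260.8
EOQ = sqrt(88260.8) = 297.1 units

297.1 units


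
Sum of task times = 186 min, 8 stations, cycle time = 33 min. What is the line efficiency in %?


Formula: Efficiency = Sum of Task Times / (N_stations * CT) * 100
Total station capacity = 8 stations * 33 min = 264 min
Efficiency = 186 / 264 * 100 = 70.5%

70.5%


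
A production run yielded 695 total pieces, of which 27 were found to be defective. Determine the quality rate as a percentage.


Formula: Quality Rate = Good Pieces / Total Pieces * 100
Good pieces = 695 - 27 = 668
QR = 668 / 695 * 100 = 96.1%

96.1%


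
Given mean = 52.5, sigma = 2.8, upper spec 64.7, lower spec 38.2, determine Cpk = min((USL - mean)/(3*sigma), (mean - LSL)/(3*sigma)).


Cpu = (64.7 - 52.5) / (3 * 2.8) = 1.45
Cpl = (52.5 - 38.2) / (3 * 2.8) = 1.7
Cpk = min(1.45, 1.7) = 1.45

1.45


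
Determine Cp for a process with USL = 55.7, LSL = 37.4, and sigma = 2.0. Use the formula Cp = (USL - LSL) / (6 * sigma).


Cp = (55.7 - 37.4) / (6 * 2.0)

1.53


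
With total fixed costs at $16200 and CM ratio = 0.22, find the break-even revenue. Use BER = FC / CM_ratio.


Formula: BER = Fixed Costs / Contribution Margin Ratio
BER = $16200 / 0.22
BER = $73636.36 (to the nearest cent)

$73636.36


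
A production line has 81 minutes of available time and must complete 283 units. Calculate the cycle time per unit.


Formula: CT = Available Time / Number of Units
CT = 81 min / 283 units
CT = 0.29 min/unit

0.29 min/unit


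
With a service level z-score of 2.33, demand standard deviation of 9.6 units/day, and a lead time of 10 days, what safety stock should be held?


Formula: SS = z * sigma_d * sqrt(LT)
sqrt(LT) = sqrt(10) = 3.1623
SS = 2.33 * 9.6 * 3.1623
SS = 70.7 units

70.7 units


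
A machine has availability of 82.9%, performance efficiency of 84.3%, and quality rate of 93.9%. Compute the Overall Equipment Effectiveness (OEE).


Formula: OEE = Availability * Performance * Quality / 10000
A * P = 82.9% * 84.3% / 100 = 69.88%
OEE = 69.88% * 93.9% / 100 = 65.6%

65.6%


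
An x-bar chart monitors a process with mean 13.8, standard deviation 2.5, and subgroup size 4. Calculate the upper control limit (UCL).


UCL = 13.8 + 3 * 2.5 / sqrt(4)

17.55


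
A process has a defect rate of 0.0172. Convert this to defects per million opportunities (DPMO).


DPMO = defect_rate * 1000000 = 0.0172 * 1000000

17200


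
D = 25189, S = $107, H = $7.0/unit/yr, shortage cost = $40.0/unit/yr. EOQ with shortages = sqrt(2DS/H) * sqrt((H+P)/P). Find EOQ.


Formula: EOQ* = sqrt(2DS/H) * sqrt((H+P)/P)
Base EOQ = sqrt(2*25189*107/7.0) = 877.53 units
Correction = sqrt((7.0+40.0)/40.0) = 1.08397
EOQ* = 877.53 * 1.08397 = 951.2 units

951.2 units


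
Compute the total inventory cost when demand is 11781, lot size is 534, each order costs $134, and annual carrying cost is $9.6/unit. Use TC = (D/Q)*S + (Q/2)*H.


TC = 11781/534 * 134 + 534/2 * 9.6

$5519.48


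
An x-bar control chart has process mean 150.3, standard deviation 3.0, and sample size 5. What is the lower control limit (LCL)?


LCL = 150.3 - 3 * 3.0 / sqrt(5)

146.28


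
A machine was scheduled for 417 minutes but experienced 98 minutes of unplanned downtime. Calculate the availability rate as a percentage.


Formula: Availability = (Planned Time - Downtime) / Planned Time * 100
Uptime = 417 - 98 = 319 min
Availability = 319 / 417 * 100 = 76.5%

76.5%


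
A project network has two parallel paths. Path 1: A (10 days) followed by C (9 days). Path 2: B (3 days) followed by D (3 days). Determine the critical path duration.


Path 1 = 10 + 9 = 19 days
Path 2 = 3 + 3 = 6 days
Duration = max(19, 6) = 19 days

19 days


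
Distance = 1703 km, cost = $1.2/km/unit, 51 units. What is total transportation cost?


TC = dist * cost * units = 1703 * 1.2 * 51 = $104223.60

$104223.60


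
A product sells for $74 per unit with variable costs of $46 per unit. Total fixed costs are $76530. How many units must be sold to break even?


Formula: BEQ = Fixed Costs / (Price - Variable Cost)
Contribution margin = $74 - $46 = $28/unit
BEQ = ceil($76530 / $28/unit) = ceil(2733.21) = 2734 units

2734 units


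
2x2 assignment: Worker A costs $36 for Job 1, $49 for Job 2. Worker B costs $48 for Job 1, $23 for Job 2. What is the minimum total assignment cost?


Option 1: A->1 + B->2 = $36 + $23 = $59
Option 2: A->2 + B->1 = $49 + $48 = $97
Min cost = min($59, $97) = $59

$59


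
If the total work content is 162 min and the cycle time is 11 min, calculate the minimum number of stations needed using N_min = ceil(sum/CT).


Formula: N_min = ceil(Sum of Task Times / Cycle Time)
N_min = ceil(162 min / 11 min) = ceil(14.7273)
N_min = 15 stations

15


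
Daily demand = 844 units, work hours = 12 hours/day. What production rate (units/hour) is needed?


Formula: Production Rate = Daily Demand / Available Hours
Rate = 844 units/day / 12 hours/day
Rate = 70.3 units/hour

70.3 units/hour


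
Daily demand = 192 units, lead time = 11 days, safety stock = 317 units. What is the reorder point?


Formula: ROP = (Daily Demand * Lead Time) + Safety Stock
Demand during lead time = 192 * 11 = 2112 units
ROP = 2112 + 317 = 2429 units

2429 units


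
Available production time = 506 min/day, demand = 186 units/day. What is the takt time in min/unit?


Formula: Takt Time = Available Production Time / Customer Demand
Takt = 506 min/day / 186 units/day
Takt = 2.72 min/unit

2.72 min/unit


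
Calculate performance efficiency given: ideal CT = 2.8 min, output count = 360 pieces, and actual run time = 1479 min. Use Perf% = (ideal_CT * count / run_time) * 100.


Formula: Performance = (Ideal CT * Total Count) / Run Time * 100
Ideal output time = 2.8 * 360 = 1008.0 min
Performance = 1008.0 / 1479 * 100 = 68.2%

68.2%


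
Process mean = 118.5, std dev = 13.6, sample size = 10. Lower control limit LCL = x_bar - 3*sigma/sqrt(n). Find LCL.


LCL = 118.5 - 3 * 13.6 / sqrt(10)

105.6


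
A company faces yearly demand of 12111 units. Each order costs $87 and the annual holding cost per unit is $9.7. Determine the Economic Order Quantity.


Formula: EOQ = sqrt(2 * D * S / H)
Numerator: 2 * 12111 * 87 = 2107314
2DS/H = 2107314 / 9.7 = 217248.9
EOQ = sqrt(217248.9) = 466.1 units

466.1 units


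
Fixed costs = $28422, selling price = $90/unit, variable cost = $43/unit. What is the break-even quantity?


Formula: BEQ = Fixed Costs / (Price - Variable Cost)
Contribution margin = $90 - $43 = $47/unit
BEQ = ceil($28422 / $47/unit) = ceil(604.72) = 605 units

605 units


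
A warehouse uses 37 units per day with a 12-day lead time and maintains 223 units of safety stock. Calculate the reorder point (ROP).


Formula: ROP = (Daily Demand * Lead Time) + Safety Stock
Demand during lead time = 37 * 12 = 444 units
ROP = 444 + 223 = 667 units

667 units


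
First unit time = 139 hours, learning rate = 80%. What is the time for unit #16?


Formula: T_n = T_1 * (learning_rate)^(log2(n)) where learning_rate = rate/100
Doublings = log2(16) = 4
T_n = 139 * 0.8^4
T_n = 139 * 0.4096 = 56.9 hours

56.9 hours


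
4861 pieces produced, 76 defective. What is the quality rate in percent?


Formula: Quality Rate = Good Pieces / Total Pieces * 100
Good pieces = 4861 - 76 = 4785
QR = 4785 / 4861 * 100 = 98.4%

98.4%


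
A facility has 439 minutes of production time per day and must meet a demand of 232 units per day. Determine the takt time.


Formula: Takt Time = Available Production Time / Customer Demand
Takt = 439 min/day / 232 units/day
Takt = 1.89 min/unit

1.89 min/unit


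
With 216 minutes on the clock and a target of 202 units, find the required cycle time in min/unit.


Formula: CT = Available Time / Number of Units
CT = 216 min / 202 units
CT = 1.07 min/unit

1.07 min/unit


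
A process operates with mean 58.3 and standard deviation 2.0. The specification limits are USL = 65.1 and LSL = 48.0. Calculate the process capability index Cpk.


Cpu = (65.1 - 58.3) / (3 * 2.0) = 1.13
Cpl = (58.3 - 48.0) / (3 * 2.0) = 1.72
Cpk = min(1.13, 1.72) = 1.13

1.13


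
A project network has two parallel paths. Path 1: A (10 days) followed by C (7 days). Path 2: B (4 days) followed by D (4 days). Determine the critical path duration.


Path 1 = 10 + 7 = 17 days
Path 2 = 4 + 4 = 8 days
Duration = max(17, 8) = 17 days

17 days


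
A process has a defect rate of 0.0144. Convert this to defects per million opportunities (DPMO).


DPMO = defect_rate * 1000000 = 0.0144 * 1000000

14400


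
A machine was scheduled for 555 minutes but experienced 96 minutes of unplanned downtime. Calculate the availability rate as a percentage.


Formula: Availability = (Planned Time - Downtime) / Planned Time * 100
Uptime = 555 - 96 = 459 min
Availability = 459 / 555 * 100 = 82.7%

82.7%


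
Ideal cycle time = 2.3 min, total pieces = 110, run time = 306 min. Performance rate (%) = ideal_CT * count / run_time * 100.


Formula: Performance = (Ideal CT * Total Count) / Run Time * 100
Ideal output time = 2.3 * 110 = 253.0 min
Performance = 253.0 / 306 * 100 = 82.7%

82.7%


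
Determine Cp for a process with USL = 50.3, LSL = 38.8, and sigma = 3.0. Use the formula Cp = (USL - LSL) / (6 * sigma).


Cp = (50.3 - 38.8) / (6 * 3.0)

0.64


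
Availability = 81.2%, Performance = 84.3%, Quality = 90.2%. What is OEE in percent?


Formula: OEE = Availability * Performance * Quality / 10000
A * P = 81.2% * 84.3% / 100 = 68.45%
OEE = 68.45% * 90.2% / 100 = 61.7%

61.7%


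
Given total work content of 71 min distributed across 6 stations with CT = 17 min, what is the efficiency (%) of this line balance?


Formula: Efficiency = Sum of Task Times / (N_stations * CT) * 100
Total station capacity = 6 stations * 17 min = 102 min
Efficiency = 71 / 102 * 100 = 69.6%

69.6%


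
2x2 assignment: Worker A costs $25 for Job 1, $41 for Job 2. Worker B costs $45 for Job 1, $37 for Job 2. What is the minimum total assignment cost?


Option 1: A->1 + B->2 = $25 + $37 = $62
Option 2: A->2 + B->1 = $41 + $45 = $86
Min cost = min($62, $86) = $62

$62


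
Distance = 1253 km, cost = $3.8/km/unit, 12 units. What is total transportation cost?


TC = dist * cost * units = 1253 * 3.8 * 12 = $57136.80

$57136.80


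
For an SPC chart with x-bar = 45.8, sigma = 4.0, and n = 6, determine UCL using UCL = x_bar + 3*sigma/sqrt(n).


UCL = 45.8 + 3 * 4.0 / sqrt(6)

50.7


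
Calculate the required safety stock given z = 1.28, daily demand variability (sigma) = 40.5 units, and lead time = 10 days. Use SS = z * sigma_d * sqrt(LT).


Formula: SS = z * sigma_d * sqrt(LT)
sqrt(LT) = sqrt(10) = 3.1623
SS = 1.28 * 40.5 * 3.1623
SS = 163.9 units

163.9 units


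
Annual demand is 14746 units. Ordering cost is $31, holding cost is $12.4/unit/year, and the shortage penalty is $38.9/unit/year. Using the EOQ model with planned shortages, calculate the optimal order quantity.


Formula: EOQ* = sqrt(2DS/H) * sqrt((H+P)/P)
Base EOQ = sqrt(2*14746*31/12.4) = 271.53 units
Correction = sqrt((12.4+38.9)/38.9) = 1.14838
EOQ* = 271.53 * 1.14838 = 311.8 units

311.8 units


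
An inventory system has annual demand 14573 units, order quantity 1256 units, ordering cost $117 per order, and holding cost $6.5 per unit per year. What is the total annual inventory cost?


TC = 14573/1256 * 117 + 1256/2 * 6.5

$5439.52


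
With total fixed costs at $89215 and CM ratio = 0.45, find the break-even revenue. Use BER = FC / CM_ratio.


Formula: BER = Fixed Costs / Contribution Margin Ratio
BER = $89215 / 0.45
BER = $198255.56 (to the nearest cent)

$198255.56


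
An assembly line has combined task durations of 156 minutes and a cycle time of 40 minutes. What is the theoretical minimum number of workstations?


Formula: N_min = ceil(Sum of Task Times / Cycle Time)
N_min = ceil(156 min / 40 min) = ceil(3.9)
N_min = 4 stations

4


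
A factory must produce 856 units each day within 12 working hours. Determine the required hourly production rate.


Formula: Production Rate = Daily Demand / Available Hours
Rate = 856 units/day / 12 hours/day
Rate = 71.3 units/hour

71.3 units/hour
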